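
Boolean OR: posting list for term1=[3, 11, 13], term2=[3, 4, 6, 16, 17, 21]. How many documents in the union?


Boolean OR: find union of posting lists
term1 docs: [3, 11, 13]
term2 docs: [3, 4, 6, 16, 17, 21]
Union: [3, 4, 6, 11, 13, 16, 17, 21]
|union| = 8

8


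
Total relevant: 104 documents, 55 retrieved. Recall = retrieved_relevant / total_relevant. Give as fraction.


Recall = retrieved_relevant / total_relevant
= 55 / 104
= 55 / (55 + 49)
= 55/104

55/104


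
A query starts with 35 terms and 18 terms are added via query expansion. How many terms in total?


Original terms: 35
Expansion terms: 18
Total = 35 + 18 = 53

53


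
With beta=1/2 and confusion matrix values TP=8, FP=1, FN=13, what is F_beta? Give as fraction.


P = TP/(TP+FP) = 8/9 = 8/9
R = TP/(TP+FN) = 8/21 = 8/21
beta^2 = 1/2^2 = 1/4
(1 + beta^2) = 5/4
Numerator = (1+beta^2)*P*R = 80/189
Denominator = beta^2*P + R = 2/9 + 8/21 = 38/63
F_beta = 40/57

40/57


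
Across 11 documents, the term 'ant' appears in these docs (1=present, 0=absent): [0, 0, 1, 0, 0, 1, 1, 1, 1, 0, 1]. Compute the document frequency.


Checking each document for 'ant':
Doc 1: absent
Doc 2: absent
Doc 3: present
Doc 4: absent
Doc 5: absent
Doc 6: present
Doc 7: present
Doc 8: present
Doc 9: present
Doc 10: absent
Doc 11: present
df = sum of presences = 0 + 0 + 1 + 0 + 0 + 1 + 1 + 1 + 1 + 0 + 1 = 6

6


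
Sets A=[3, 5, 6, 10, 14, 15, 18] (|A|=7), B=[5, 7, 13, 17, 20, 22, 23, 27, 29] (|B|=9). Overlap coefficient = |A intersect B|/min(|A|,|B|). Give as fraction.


A intersect B = [5]
|A intersect B| = 1
min(|A|, |B|) = min(7, 9) = 7
Overlap = 1 / 7 = 1/7

1/7


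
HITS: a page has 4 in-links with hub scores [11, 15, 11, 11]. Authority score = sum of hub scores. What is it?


Authority = sum of hub scores of in-linkers
In-link 1: hub score = 11
In-link 2: hub score = 15
In-link 3: hub score = 11
In-link 4: hub score = 11
Authority = 11 + 15 + 11 + 11 = 48

48


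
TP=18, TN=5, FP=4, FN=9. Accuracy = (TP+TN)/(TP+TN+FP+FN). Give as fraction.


Accuracy = (TP + TN) / (TP + TN + FP + FN)
TP + TN = 18 + 5 = 23
Total = 18 + 5 + 4 + 9 = 36
Accuracy = 23 / 36 = 23/36

23/36


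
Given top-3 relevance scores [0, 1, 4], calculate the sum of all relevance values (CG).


Cumulative Gain = sum of relevance scores
Position 1: rel=0, running sum=0
Position 2: rel=1, running sum=1
Position 3: rel=4, running sum=5
CG = 5

5


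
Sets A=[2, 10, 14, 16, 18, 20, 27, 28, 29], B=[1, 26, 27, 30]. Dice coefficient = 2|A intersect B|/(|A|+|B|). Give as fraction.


A intersect B = [27]
|A intersect B| = 1
|A| = 9, |B| = 4
Dice = 2*1 / (9+4)
= 2 / 13 = 2/13

2/13


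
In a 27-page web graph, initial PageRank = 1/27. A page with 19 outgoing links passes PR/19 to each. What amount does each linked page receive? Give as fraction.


Initial PR = 1/27 = 1/27
Outlinks = 19
Contribution per link = PR / outlinks
= 1/27 / 19
= 1/513

1/513


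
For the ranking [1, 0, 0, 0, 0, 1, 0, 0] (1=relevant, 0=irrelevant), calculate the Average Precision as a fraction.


Computing P@k for each relevant position:
Position 1: relevant, P@1 = 1/1 = 1
Position 2: not relevant
Position 3: not relevant
Position 4: not relevant
Position 5: not relevant
Position 6: relevant, P@6 = 2/6 = 1/3
Position 7: not relevant
Position 8: not relevant
Sum of P@k = 1 + 1/3 = 4/3
AP = 4/3 / 2 = 2/3

2/3


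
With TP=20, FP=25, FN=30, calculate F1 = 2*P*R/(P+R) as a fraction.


F1 = 2 * P * R / (P + R)
P = TP/(TP+FP) = 20/45 = 4/9
R = TP/(TP+FN) = 20/50 = 2/5
2 * P * R = 2 * 4/9 * 2/5 = 16/45
P + R = 4/9 + 2/5 = 38/45
F1 = 16/45 / 38/45 = 8/19

8/19


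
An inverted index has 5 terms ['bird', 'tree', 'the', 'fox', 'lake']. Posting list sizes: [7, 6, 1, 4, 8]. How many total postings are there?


Summing posting list sizes:
'bird': 7 postings
'tree': 6 postings
'the': 1 postings
'fox': 4 postings
'lake': 8 postings
Total = 7 + 6 + 1 + 4 + 8 = 26

26


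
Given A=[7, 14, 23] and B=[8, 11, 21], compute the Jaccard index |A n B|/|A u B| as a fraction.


A intersect B = []
|A intersect B| = 0
A union B = [7, 8, 11, 14, 21, 23]
|A union B| = 6
Jaccard = 0/6 = 0

0


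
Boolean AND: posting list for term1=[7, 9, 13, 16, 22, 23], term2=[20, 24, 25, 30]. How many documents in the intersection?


Boolean AND: find intersection of posting lists
term1 docs: [7, 9, 13, 16, 22, 23]
term2 docs: [20, 24, 25, 30]
Intersection: []
|intersection| = 0

0


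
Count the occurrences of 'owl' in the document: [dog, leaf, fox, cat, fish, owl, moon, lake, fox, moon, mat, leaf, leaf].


Document has 13 words
Scanning for 'owl':
Found at positions: [5]
Count = 1

1


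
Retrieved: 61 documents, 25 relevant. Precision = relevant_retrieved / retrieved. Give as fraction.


Precision = relevant_retrieved / total_retrieved
= 25 / 61
= 25 / (25 + 36)
= 25/61

25/61


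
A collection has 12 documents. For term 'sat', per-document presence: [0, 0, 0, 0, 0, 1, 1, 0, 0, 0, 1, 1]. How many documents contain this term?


Checking each document for 'sat':
Doc 1: absent
Doc 2: absent
Doc 3: absent
Doc 4: absent
Doc 5: absent
Doc 6: present
Doc 7: present
Doc 8: absent
Doc 9: absent
Doc 10: absent
Doc 11: present
Doc 12: present
df = sum of presences = 0 + 0 + 0 + 0 + 0 + 1 + 1 + 0 + 0 + 0 + 1 + 1 = 4

4


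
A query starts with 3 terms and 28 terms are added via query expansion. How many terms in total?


Original terms: 3
Expansion terms: 28
Total = 3 + 28 = 31

31


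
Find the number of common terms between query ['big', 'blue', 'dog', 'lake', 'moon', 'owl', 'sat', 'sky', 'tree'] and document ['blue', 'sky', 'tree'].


Query terms: ['big', 'blue', 'dog', 'lake', 'moon', 'owl', 'sat', 'sky', 'tree']
Document terms: ['blue', 'sky', 'tree']
Common terms: ['blue', 'sky', 'tree']
Overlap count = 3

3


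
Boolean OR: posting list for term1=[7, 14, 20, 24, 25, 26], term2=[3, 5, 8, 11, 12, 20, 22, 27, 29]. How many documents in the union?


Boolean OR: find union of posting lists
term1 docs: [7, 14, 20, 24, 25, 26]
term2 docs: [3, 5, 8, 11, 12, 20, 22, 27, 29]
Union: [3, 5, 7, 8, 11, 12, 14, 20, 22, 24, 25, 26, 27, 29]
|union| = 14

14


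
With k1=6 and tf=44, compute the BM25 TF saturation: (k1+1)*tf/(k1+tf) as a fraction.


BM25 TF component = (k1+1)*tf / (k1+tf)
k1 = 6, tf = 44
Numerator = (6+1)*44 = 308
Denominator = 6 + 44 = 50
= 308/50 = 154/25

154/25


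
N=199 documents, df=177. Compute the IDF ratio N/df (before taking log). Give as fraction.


IDF ratio = N / df
= 199 / 177
= 199/177

199/177


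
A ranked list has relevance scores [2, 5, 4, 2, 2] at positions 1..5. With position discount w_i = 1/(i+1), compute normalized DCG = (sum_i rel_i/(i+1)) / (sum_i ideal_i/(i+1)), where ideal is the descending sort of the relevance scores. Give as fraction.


Position discount weights w_i = 1/(i+1) for i=1..5:
Weights = [1/2, 1/3, 1/4, 1/5, 1/6]
Actual relevance: [2, 5, 4, 2, 2]
DCG = 2/2 + 5/3 + 4/4 + 2/5 + 2/6 = 22/5
Ideal relevance (sorted desc): [5, 4, 2, 2, 2]
Ideal DCG = 5/2 + 4/3 + 2/4 + 2/5 + 2/6 = 76/15
nDCG = DCG / ideal_DCG = 22/5 / 76/15 = 33/38

33/38


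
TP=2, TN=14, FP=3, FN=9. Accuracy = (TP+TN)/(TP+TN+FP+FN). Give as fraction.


Accuracy = (TP + TN) / (TP + TN + FP + FN)
TP + TN = 2 + 14 = 16
Total = 2 + 14 + 3 + 9 = 28
Accuracy = 16 / 28 = 4/7

4/7


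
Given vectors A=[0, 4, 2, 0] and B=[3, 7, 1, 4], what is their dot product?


Dot product = sum of element-wise products
A[0]*B[0] = 0*3 = 0
A[1]*B[1] = 4*7 = 28
A[2]*B[2] = 2*1 = 2
A[3]*B[3] = 0*4 = 0
Sum = 0 + 28 + 2 + 0 = 30

30


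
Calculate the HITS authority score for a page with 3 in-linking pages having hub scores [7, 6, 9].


Authority = sum of hub scores of in-linkers
In-link 1: hub score = 7
In-link 2: hub score = 6
In-link 3: hub score = 9
Authority = 7 + 6 + 9 = 22

22


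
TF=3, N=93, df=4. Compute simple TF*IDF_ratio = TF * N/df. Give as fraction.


TF * (N/df)
= 3 * (93/4)
= 3 * 93/4
= 279/4

279/4


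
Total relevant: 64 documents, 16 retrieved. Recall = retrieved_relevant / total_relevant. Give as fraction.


Recall = retrieved_relevant / total_relevant
= 16 / 64
= 16 / (16 + 48)
= 1/4

1/4


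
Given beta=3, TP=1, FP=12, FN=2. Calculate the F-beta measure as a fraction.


P = TP/(TP+FP) = 1/13 = 1/13
R = TP/(TP+FN) = 1/3 = 1/3
beta^2 = 3^2 = 9
(1 + beta^2) = 10
Numerator = (1+beta^2)*P*R = 10/39
Denominator = beta^2*P + R = 9/13 + 1/3 = 40/39
F_beta = 1/4

1/4


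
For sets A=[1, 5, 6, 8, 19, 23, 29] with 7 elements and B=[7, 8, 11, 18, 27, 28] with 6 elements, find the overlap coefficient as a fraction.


A intersect B = [8]
|A intersect B| = 1
min(|A|, |B|) = min(7, 6) = 6
Overlap = 1 / 6 = 1/6

1/6


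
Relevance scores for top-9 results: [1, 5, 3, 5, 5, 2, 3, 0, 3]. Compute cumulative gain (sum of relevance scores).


Cumulative Gain = sum of relevance scores
Position 1: rel=1, running sum=1
Position 2: rel=5, running sum=6
Position 3: rel=3, running sum=9
Position 4: rel=5, running sum=14
Position 5: rel=5, running sum=19
Position 6: rel=2, running sum=21
Position 7: rel=3, running sum=24
Position 8: rel=0, running sum=24
Position 9: rel=3, running sum=27
CG = 27

27


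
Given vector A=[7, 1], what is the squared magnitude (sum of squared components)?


|A|^2 = sum of squared components
A[0]^2 = 7^2 = 49
A[1]^2 = 1^2 = 1
Sum = 49 + 1 = 50

50


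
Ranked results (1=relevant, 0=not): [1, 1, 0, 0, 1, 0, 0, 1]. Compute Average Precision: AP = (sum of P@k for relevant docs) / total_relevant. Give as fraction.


Computing P@k for each relevant position:
Position 1: relevant, P@1 = 1/1 = 1
Position 2: relevant, P@2 = 2/2 = 1
Position 3: not relevant
Position 4: not relevant
Position 5: relevant, P@5 = 3/5 = 3/5
Position 6: not relevant
Position 7: not relevant
Position 8: relevant, P@8 = 4/8 = 1/2
Sum of P@k = 1 + 1 + 3/5 + 1/2 = 31/10
AP = 31/10 / 4 = 31/40

31/40


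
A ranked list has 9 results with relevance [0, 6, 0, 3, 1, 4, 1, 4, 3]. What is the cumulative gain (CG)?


Cumulative Gain = sum of relevance scores
Position 1: rel=0, running sum=0
Position 2: rel=6, running sum=6
Position 3: rel=0, running sum=6
Position 4: rel=3, running sum=9
Position 5: rel=1, running sum=10
Position 6: rel=4, running sum=14
Position 7: rel=1, running sum=15
Position 8: rel=4, running sum=19
Position 9: rel=3, running sum=22
CG = 22

22


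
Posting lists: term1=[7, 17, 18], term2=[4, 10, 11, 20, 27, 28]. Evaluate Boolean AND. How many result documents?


Boolean AND: find intersection of posting lists
term1 docs: [7, 17, 18]
term2 docs: [4, 10, 11, 20, 27, 28]
Intersection: []
|intersection| = 0

0


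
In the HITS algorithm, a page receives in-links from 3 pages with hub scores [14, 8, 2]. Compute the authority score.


Authority = sum of hub scores of in-linkers
In-link 1: hub score = 14
In-link 2: hub score = 8
In-link 3: hub score = 2
Authority = 14 + 8 + 2 = 24

24


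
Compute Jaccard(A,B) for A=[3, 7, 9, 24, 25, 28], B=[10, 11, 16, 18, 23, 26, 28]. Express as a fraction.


A intersect B = [28]
|A intersect B| = 1
A union B = [3, 7, 9, 10, 11, 16, 18, 23, 24, 25, 26, 28]
|A union B| = 12
Jaccard = 1/12 = 1/12

1/12


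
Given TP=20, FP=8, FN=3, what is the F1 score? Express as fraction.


F1 = 2 * P * R / (P + R)
P = TP/(TP+FP) = 20/28 = 5/7
R = TP/(TP+FN) = 20/23 = 20/23
2 * P * R = 2 * 5/7 * 20/23 = 200/161
P + R = 5/7 + 20/23 = 255/161
F1 = 200/161 / 255/161 = 40/51

40/51


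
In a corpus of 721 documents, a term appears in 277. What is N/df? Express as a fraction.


IDF ratio = N / df
= 721 / 277
= 721/277

721/277


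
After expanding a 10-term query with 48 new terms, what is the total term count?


Original terms: 10
Expansion terms: 48
Total = 10 + 48 = 58

58


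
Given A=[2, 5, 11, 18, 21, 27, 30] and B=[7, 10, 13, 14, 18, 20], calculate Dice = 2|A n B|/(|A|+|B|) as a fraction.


A intersect B = [18]
|A intersect B| = 1
|A| = 7, |B| = 6
Dice = 2*1 / (7+6)
= 2 / 13 = 2/13

2/13


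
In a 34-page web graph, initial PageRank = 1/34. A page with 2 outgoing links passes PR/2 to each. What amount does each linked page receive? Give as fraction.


Initial PR = 1/34 = 1/34
Outlinks = 2
Contribution per link = PR / outlinks
= 1/34 / 2
= 1/68

1/68


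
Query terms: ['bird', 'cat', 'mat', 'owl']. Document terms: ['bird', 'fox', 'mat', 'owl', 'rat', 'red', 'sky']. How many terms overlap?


Query terms: ['bird', 'cat', 'mat', 'owl']
Document terms: ['bird', 'fox', 'mat', 'owl', 'rat', 'red', 'sky']
Common terms: ['bird', 'mat', 'owl']
Overlap count = 3

3


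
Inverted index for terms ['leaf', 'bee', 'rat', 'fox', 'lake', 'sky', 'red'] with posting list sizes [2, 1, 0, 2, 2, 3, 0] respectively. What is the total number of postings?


Summing posting list sizes:
'leaf': 2 postings
'bee': 1 postings
'rat': 0 postings
'fox': 2 postings
'lake': 2 postings
'sky': 3 postings
'red': 0 postings
Total = 2 + 1 + 0 + 2 + 2 + 3 + 0 = 10

10


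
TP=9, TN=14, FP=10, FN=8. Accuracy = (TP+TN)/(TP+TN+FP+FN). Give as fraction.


Accuracy = (TP + TN) / (TP + TN + FP + FN)
TP + TN = 9 + 14 = 23
Total = 9 + 14 + 10 + 8 = 41
Accuracy = 23 / 41 = 23/41

23/41


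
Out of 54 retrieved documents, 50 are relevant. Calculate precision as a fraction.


Precision = relevant_retrieved / total_retrieved
= 50 / 54
= 50 / (50 + 4)
= 25/27

25/27


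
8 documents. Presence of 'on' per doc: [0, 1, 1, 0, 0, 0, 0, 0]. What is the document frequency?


Checking each document for 'on':
Doc 1: absent
Doc 2: present
Doc 3: present
Doc 4: absent
Doc 5: absent
Doc 6: absent
Doc 7: absent
Doc 8: absent
df = sum of presences = 0 + 1 + 1 + 0 + 0 + 0 + 0 + 0 = 2

2


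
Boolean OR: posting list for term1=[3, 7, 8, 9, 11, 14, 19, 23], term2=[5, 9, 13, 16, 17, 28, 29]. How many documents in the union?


Boolean OR: find union of posting lists
term1 docs: [3, 7, 8, 9, 11, 14, 19, 23]
term2 docs: [5, 9, 13, 16, 17, 28, 29]
Union: [3, 5, 7, 8, 9, 11, 13, 14, 16, 17, 19, 23, 28, 29]
|union| = 14

14


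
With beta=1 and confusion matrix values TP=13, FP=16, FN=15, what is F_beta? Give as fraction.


P = TP/(TP+FP) = 13/29 = 13/29
R = TP/(TP+FN) = 13/28 = 13/28
beta^2 = 1^2 = 1
(1 + beta^2) = 2
Numerator = (1+beta^2)*P*R = 169/406
Denominator = beta^2*P + R = 13/29 + 13/28 = 741/812
F_beta = 26/57

26/57


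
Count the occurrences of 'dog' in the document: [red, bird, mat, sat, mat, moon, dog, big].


Document has 8 words
Scanning for 'dog':
Found at positions: [6]
Count = 1

1


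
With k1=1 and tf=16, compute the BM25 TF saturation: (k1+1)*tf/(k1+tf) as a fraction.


BM25 TF component = (k1+1)*tf / (k1+tf)
k1 = 1, tf = 16
Numerator = (1+1)*16 = 32
Denominator = 1 + 16 = 17
= 32/17 = 32/17

32/17


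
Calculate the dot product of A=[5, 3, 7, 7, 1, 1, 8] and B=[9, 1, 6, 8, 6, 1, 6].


Dot product = sum of element-wise products
A[0]*B[0] = 5*9 = 45
A[1]*B[1] = 3*1 = 3
A[2]*B[2] = 7*6 = 42
A[3]*B[3] = 7*8 = 56
A[4]*B[4] = 1*6 = 6
A[5]*B[5] = 1*1 = 1
A[6]*B[6] = 8*6 = 48
Sum = 45 + 3 + 42 + 56 + 6 + 1 + 48 = 201

201


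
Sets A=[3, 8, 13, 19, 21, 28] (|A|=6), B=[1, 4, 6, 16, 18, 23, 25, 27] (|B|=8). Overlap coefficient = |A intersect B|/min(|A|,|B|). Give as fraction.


A intersect B = []
|A intersect B| = 0
min(|A|, |B|) = min(6, 8) = 6
Overlap = 0 / 6 = 0

0


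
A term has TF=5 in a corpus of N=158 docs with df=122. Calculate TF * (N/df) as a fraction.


TF * (N/df)
= 5 * (158/122)
= 5 * 79/61
= 395/61

395/61


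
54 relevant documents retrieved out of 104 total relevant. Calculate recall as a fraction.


Recall = retrieved_relevant / total_relevant
= 54 / 104
= 54 / (54 + 50)
= 27/52

27/52


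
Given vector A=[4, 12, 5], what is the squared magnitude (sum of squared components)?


|A|^2 = sum of squared components
A[0]^2 = 4^2 = 16
A[1]^2 = 12^2 = 144
A[2]^2 = 5^2 = 25
Sum = 16 + 144 + 25 = 185

185


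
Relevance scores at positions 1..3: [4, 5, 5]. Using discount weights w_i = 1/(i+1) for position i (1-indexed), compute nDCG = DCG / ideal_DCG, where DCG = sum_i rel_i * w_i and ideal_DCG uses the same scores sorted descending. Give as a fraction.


Position discount weights w_i = 1/(i+1) for i=1..3:
Weights = [1/2, 1/3, 1/4]
Actual relevance: [4, 5, 5]
DCG = 4/2 + 5/3 + 5/4 = 59/12
Ideal relevance (sorted desc): [5, 5, 4]
Ideal DCG = 5/2 + 5/3 + 4/4 = 31/6
nDCG = DCG / ideal_DCG = 59/12 / 31/6 = 59/62

59/62


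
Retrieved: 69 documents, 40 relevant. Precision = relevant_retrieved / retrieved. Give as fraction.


Precision = relevant_retrieved / total_retrieved
= 40 / 69
= 40 / (40 + 29)
= 40/69

40/69


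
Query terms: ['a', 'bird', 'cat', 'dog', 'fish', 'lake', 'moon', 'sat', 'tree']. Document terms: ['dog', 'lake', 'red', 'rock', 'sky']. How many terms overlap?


Query terms: ['a', 'bird', 'cat', 'dog', 'fish', 'lake', 'moon', 'sat', 'tree']
Document terms: ['dog', 'lake', 'red', 'rock', 'sky']
Common terms: ['dog', 'lake']
Overlap count = 2

2


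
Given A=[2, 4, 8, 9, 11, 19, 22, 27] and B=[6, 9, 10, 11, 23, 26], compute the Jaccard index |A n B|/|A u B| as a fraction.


A intersect B = [9, 11]
|A intersect B| = 2
A union B = [2, 4, 6, 8, 9, 10, 11, 19, 22, 23, 26, 27]
|A union B| = 12
Jaccard = 2/12 = 1/6

1/6


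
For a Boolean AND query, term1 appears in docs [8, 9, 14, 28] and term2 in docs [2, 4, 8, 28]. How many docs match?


Boolean AND: find intersection of posting lists
term1 docs: [8, 9, 14, 28]
term2 docs: [2, 4, 8, 28]
Intersection: [8, 28]
|intersection| = 2

2


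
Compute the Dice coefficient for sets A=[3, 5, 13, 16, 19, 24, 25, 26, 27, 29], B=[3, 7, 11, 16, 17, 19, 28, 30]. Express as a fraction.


A intersect B = [3, 16, 19]
|A intersect B| = 3
|A| = 10, |B| = 8
Dice = 2*3 / (10+8)
= 6 / 18 = 1/3

1/3


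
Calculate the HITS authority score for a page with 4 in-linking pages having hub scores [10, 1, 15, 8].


Authority = sum of hub scores of in-linkers
In-link 1: hub score = 10
In-link 2: hub score = 1
In-link 3: hub score = 15
In-link 4: hub score = 8
Authority = 10 + 1 + 15 + 8 = 34

34


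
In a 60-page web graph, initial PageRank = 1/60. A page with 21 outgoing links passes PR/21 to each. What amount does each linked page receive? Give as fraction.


Initial PR = 1/60 = 1/60
Outlinks = 21
Contribution per link = PR / outlinks
= 1/60 / 21
= 1/1260

1/1260


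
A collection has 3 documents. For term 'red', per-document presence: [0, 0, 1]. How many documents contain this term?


Checking each document for 'red':
Doc 1: absent
Doc 2: absent
Doc 3: present
df = sum of presences = 0 + 0 + 1 = 1

1


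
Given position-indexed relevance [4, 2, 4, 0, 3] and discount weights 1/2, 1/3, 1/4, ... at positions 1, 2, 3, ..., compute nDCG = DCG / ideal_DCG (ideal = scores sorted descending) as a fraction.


Position discount weights w_i = 1/(i+1) for i=1..5:
Weights = [1/2, 1/3, 1/4, 1/5, 1/6]
Actual relevance: [4, 2, 4, 0, 3]
DCG = 4/2 + 2/3 + 4/4 + 0/5 + 3/6 = 25/6
Ideal relevance (sorted desc): [4, 4, 3, 2, 0]
Ideal DCG = 4/2 + 4/3 + 3/4 + 2/5 + 0/6 = 269/60
nDCG = DCG / ideal_DCG = 25/6 / 269/60 = 250/269

250/269


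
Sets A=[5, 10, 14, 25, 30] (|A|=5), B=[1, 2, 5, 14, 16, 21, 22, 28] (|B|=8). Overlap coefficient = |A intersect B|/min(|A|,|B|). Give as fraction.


A intersect B = [5, 14]
|A intersect B| = 2
min(|A|, |B|) = min(5, 8) = 5
Overlap = 2 / 5 = 2/5

2/5


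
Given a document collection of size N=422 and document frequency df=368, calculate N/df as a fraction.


IDF ratio = N / df
= 422 / 368
= 211/184

211/184


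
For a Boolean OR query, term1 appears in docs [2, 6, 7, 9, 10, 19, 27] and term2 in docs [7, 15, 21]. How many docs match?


Boolean OR: find union of posting lists
term1 docs: [2, 6, 7, 9, 10, 19, 27]
term2 docs: [7, 15, 21]
Union: [2, 6, 7, 9, 10, 15, 19, 21, 27]
|union| = 9

9


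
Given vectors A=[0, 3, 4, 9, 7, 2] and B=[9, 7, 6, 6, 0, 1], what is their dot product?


Dot product = sum of element-wise products
A[0]*B[0] = 0*9 = 0
A[1]*B[1] = 3*7 = 21
A[2]*B[2] = 4*6 = 24
A[3]*B[3] = 9*6 = 54
A[4]*B[4] = 7*0 = 0
A[5]*B[5] = 2*1 = 2
Sum = 0 + 21 + 24 + 54 + 0 + 2 = 101

101


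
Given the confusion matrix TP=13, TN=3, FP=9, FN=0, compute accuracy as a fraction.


Accuracy = (TP + TN) / (TP + TN + FP + FN)
TP + TN = 13 + 3 = 16
Total = 13 + 3 + 9 + 0 = 25
Accuracy = 16 / 25 = 16/25

16/25


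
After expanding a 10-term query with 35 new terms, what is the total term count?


Original terms: 10
Expansion terms: 35
Total = 10 + 35 = 45

45


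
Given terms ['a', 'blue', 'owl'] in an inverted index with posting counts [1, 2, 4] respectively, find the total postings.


Summing posting list sizes:
'a': 1 postings
'blue': 2 postings
'owl': 4 postings
Total = 1 + 2 + 4 = 7

7


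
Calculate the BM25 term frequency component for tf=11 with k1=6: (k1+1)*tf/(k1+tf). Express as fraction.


BM25 TF component = (k1+1)*tf / (k1+tf)
k1 = 6, tf = 11
Numerator = (6+1)*11 = 77
Denominator = 6 + 11 = 17
= 77/17 = 77/17

77/17


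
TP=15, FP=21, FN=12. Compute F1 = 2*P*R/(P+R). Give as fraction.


F1 = 2 * P * R / (P + R)
P = TP/(TP+FP) = 15/36 = 5/12
R = TP/(TP+FN) = 15/27 = 5/9
2 * P * R = 2 * 5/12 * 5/9 = 25/54
P + R = 5/12 + 5/9 = 35/36
F1 = 25/54 / 35/36 = 10/21

10/21


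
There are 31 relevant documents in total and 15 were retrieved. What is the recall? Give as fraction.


Recall = retrieved_relevant / total_relevant
= 15 / 31
= 15 / (15 + 16)
= 15/31

15/31


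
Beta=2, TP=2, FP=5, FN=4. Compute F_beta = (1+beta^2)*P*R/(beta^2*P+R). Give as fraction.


P = TP/(TP+FP) = 2/7 = 2/7
R = TP/(TP+FN) = 2/6 = 1/3
beta^2 = 2^2 = 4
(1 + beta^2) = 5
Numerator = (1+beta^2)*P*R = 10/21
Denominator = beta^2*P + R = 8/7 + 1/3 = 31/21
F_beta = 10/31

10/31


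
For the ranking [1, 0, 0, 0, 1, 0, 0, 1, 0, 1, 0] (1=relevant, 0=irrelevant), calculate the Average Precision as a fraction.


Computing P@k for each relevant position:
Position 1: relevant, P@1 = 1/1 = 1
Position 2: not relevant
Position 3: not relevant
Position 4: not relevant
Position 5: relevant, P@5 = 2/5 = 2/5
Position 6: not relevant
Position 7: not relevant
Position 8: relevant, P@8 = 3/8 = 3/8
Position 9: not relevant
Position 10: relevant, P@10 = 4/10 = 2/5
Position 11: not relevant
Sum of P@k = 1 + 2/5 + 3/8 + 2/5 = 87/40
AP = 87/40 / 4 = 87/160

87/160


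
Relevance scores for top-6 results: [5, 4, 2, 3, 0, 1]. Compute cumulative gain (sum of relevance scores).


Cumulative Gain = sum of relevance scores
Position 1: rel=5, running sum=5
Position 2: rel=4, running sum=9
Position 3: rel=2, running sum=11
Position 4: rel=3, running sum=14
Position 5: rel=0, running sum=14
Position 6: rel=1, running sum=15
CG = 15

15


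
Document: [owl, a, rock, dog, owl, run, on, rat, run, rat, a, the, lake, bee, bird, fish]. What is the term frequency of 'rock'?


Document has 16 words
Scanning for 'rock':
Found at positions: [2]
Count = 1

1


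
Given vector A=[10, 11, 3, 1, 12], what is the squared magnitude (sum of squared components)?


|A|^2 = sum of squared components
A[0]^2 = 10^2 = 100
A[1]^2 = 11^2 = 121
A[2]^2 = 3^2 = 9
A[3]^2 = 1^2 = 1
A[4]^2 = 12^2 = 144
Sum = 100 + 121 + 9 + 1 + 144 = 375

375


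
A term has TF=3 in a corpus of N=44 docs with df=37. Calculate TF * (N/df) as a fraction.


TF * (N/df)
= 3 * (44/37)
= 3 * 44/37
= 132/37

132/37


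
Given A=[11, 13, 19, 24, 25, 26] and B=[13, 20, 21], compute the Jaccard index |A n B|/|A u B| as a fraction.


A intersect B = [13]
|A intersect B| = 1
A union B = [11, 13, 19, 20, 21, 24, 25, 26]
|A union B| = 8
Jaccard = 1/8 = 1/8

1/8


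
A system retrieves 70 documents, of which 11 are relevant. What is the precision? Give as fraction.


Precision = relevant_retrieved / total_retrieved
= 11 / 70
= 11 / (11 + 59)
= 11/70

11/70


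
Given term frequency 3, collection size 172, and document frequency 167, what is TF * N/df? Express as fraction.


TF * (N/df)
= 3 * (172/167)
= 3 * 172/167
= 516/167

516/167


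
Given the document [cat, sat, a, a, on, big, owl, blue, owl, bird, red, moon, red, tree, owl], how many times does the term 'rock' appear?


Document has 15 words
Scanning for 'rock':
Term not found in document
Count = 0

0


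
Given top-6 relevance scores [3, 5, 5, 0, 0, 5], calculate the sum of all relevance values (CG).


Cumulative Gain = sum of relevance scores
Position 1: rel=3, running sum=3
Position 2: rel=5, running sum=8
Position 3: rel=5, running sum=13
Position 4: rel=0, running sum=13
Position 5: rel=0, running sum=13
Position 6: rel=5, running sum=18
CG = 18

18


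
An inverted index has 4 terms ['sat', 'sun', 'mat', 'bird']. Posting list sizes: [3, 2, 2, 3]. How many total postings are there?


Summing posting list sizes:
'sat': 3 postings
'sun': 2 postings
'mat': 2 postings
'bird': 3 postings
Total = 3 + 2 + 2 + 3 = 10

10


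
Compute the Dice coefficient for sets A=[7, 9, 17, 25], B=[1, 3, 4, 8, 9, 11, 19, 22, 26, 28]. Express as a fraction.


A intersect B = [9]
|A intersect B| = 1
|A| = 4, |B| = 10
Dice = 2*1 / (4+10)
= 2 / 14 = 1/7

1/7


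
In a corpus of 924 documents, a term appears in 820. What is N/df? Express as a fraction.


IDF ratio = N / df
= 924 / 820
= 231/205

231/205


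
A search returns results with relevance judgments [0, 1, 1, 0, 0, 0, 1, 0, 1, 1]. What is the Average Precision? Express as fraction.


Computing P@k for each relevant position:
Position 1: not relevant
Position 2: relevant, P@2 = 1/2 = 1/2
Position 3: relevant, P@3 = 2/3 = 2/3
Position 4: not relevant
Position 5: not relevant
Position 6: not relevant
Position 7: relevant, P@7 = 3/7 = 3/7
Position 8: not relevant
Position 9: relevant, P@9 = 4/9 = 4/9
Position 10: relevant, P@10 = 5/10 = 1/2
Sum of P@k = 1/2 + 2/3 + 3/7 + 4/9 + 1/2 = 160/63
AP = 160/63 / 5 = 32/63

32/63


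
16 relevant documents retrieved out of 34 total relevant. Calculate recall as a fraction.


Recall = retrieved_relevant / total_relevant
= 16 / 34
= 16 / (16 + 18)
= 8/17

8/17


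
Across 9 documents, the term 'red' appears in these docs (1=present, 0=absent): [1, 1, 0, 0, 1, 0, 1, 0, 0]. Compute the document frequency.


Checking each document for 'red':
Doc 1: present
Doc 2: present
Doc 3: absent
Doc 4: absent
Doc 5: present
Doc 6: absent
Doc 7: present
Doc 8: absent
Doc 9: absent
df = sum of presences = 1 + 1 + 0 + 0 + 1 + 0 + 1 + 0 + 0 = 4

4


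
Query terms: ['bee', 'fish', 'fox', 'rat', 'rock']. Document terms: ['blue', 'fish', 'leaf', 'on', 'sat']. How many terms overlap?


Query terms: ['bee', 'fish', 'fox', 'rat', 'rock']
Document terms: ['blue', 'fish', 'leaf', 'on', 'sat']
Common terms: ['fish']
Overlap count = 1

1


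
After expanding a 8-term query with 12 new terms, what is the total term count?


Original terms: 8
Expansion terms: 12
Total = 8 + 12 = 20

20


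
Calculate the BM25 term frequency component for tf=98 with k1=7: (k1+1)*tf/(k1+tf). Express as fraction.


BM25 TF component = (k1+1)*tf / (k1+tf)
k1 = 7, tf = 98
Numerator = (7+1)*98 = 784
Denominator = 7 + 98 = 105
= 784/105 = 112/15

112/15


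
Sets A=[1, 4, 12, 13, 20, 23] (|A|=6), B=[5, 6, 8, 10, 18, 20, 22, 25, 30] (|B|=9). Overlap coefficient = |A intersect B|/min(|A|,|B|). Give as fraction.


A intersect B = [20]
|A intersect B| = 1
min(|A|, |B|) = min(6, 9) = 6
Overlap = 1 / 6 = 1/6

1/6


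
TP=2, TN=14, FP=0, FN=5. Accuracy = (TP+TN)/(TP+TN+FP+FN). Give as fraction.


Accuracy = (TP + TN) / (TP + TN + FP + FN)
TP + TN = 2 + 14 = 16
Total = 2 + 14 + 0 + 5 = 21
Accuracy = 16 / 21 = 16/21

16/21


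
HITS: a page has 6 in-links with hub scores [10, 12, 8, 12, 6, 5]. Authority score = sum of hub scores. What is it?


Authority = sum of hub scores of in-linkers
In-link 1: hub score = 10
In-link 2: hub score = 12
In-link 3: hub score = 8
In-link 4: hub score = 12
In-link 5: hub score = 6
In-link 6: hub score = 5
Authority = 10 + 12 + 8 + 12 + 6 + 5 = 53

53


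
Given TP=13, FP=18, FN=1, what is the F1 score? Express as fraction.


F1 = 2 * P * R / (P + R)
P = TP/(TP+FP) = 13/31 = 13/31
R = TP/(TP+FN) = 13/14 = 13/14
2 * P * R = 2 * 13/31 * 13/14 = 169/217
P + R = 13/31 + 13/14 = 585/434
F1 = 169/217 / 585/434 = 26/45

26/45


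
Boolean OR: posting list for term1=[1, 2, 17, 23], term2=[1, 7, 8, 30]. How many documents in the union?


Boolean OR: find union of posting lists
term1 docs: [1, 2, 17, 23]
term2 docs: [1, 7, 8, 30]
Union: [1, 2, 7, 8, 17, 23, 30]
|union| = 7

7


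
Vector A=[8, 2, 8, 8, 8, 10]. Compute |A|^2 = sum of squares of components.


|A|^2 = sum of squared components
A[0]^2 = 8^2 = 64
A[1]^2 = 2^2 = 4
A[2]^2 = 8^2 = 64
A[3]^2 = 8^2 = 64
A[4]^2 = 8^2 = 64
A[5]^2 = 10^2 = 100
Sum = 64 + 4 + 64 + 64 + 64 + 100 = 360

360


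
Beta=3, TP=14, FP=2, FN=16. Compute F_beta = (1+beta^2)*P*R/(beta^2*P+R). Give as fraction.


P = TP/(TP+FP) = 14/16 = 7/8
R = TP/(TP+FN) = 14/30 = 7/15
beta^2 = 3^2 = 9
(1 + beta^2) = 10
Numerator = (1+beta^2)*P*R = 49/12
Denominator = beta^2*P + R = 63/8 + 7/15 = 1001/120
F_beta = 70/143

70/143


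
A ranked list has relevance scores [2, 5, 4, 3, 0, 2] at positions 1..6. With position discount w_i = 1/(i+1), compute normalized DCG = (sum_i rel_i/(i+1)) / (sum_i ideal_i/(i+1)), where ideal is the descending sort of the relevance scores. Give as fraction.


Position discount weights w_i = 1/(i+1) for i=1..6:
Weights = [1/2, 1/3, 1/4, 1/5, 1/6, 1/7]
Actual relevance: [2, 5, 4, 3, 0, 2]
DCG = 2/2 + 5/3 + 4/4 + 3/5 + 0/6 + 2/7 = 478/105
Ideal relevance (sorted desc): [5, 4, 3, 2, 2, 0]
Ideal DCG = 5/2 + 4/3 + 3/4 + 2/5 + 2/6 + 0/7 = 319/60
nDCG = DCG / ideal_DCG = 478/105 / 319/60 = 1912/2233

1912/2233


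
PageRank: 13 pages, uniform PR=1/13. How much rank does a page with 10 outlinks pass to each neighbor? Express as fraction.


Initial PR = 1/13 = 1/13
Outlinks = 10
Contribution per link = PR / outlinks
= 1/13 / 10
= 1/130

1/130


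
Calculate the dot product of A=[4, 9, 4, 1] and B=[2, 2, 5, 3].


Dot product = sum of element-wise products
A[0]*B[0] = 4*2 = 8
A[1]*B[1] = 9*2 = 18
A[2]*B[2] = 4*5 = 20
A[3]*B[3] = 1*3 = 3
Sum = 8 + 18 + 20 + 3 = 49

49


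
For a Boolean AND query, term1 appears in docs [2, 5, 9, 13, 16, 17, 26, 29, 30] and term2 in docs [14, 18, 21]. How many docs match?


Boolean AND: find intersection of posting lists
term1 docs: [2, 5, 9, 13, 16, 17, 26, 29, 30]
term2 docs: [14, 18, 21]
Intersection: []
|intersection| = 0

0


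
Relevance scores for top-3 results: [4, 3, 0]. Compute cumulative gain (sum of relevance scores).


Cumulative Gain = sum of relevance scores
Position 1: rel=4, running sum=4
Position 2: rel=3, running sum=7
Position 3: rel=0, running sum=7
CG = 7

7


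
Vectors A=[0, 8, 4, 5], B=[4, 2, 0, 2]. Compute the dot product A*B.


Dot product = sum of element-wise products
A[0]*B[0] = 0*4 = 0
A[1]*B[1] = 8*2 = 16
A[2]*B[2] = 4*0 = 0
A[3]*B[3] = 5*2 = 10
Sum = 0 + 16 + 0 + 10 = 26

26


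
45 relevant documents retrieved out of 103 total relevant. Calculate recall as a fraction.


Recall = retrieved_relevant / total_relevant
= 45 / 103
= 45 / (45 + 58)
= 45/103

45/103


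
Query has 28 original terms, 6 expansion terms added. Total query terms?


Original terms: 28
Expansion terms: 6
Total = 28 + 6 = 34

34


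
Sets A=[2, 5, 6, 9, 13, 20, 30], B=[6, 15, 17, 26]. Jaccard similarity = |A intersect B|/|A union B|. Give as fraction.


A intersect B = [6]
|A intersect B| = 1
A union B = [2, 5, 6, 9, 13, 15, 17, 20, 26, 30]
|A union B| = 10
Jaccard = 1/10 = 1/10

1/10


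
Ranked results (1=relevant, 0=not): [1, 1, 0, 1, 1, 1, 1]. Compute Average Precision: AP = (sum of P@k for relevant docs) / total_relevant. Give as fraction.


Computing P@k for each relevant position:
Position 1: relevant, P@1 = 1/1 = 1
Position 2: relevant, P@2 = 2/2 = 1
Position 3: not relevant
Position 4: relevant, P@4 = 3/4 = 3/4
Position 5: relevant, P@5 = 4/5 = 4/5
Position 6: relevant, P@6 = 5/6 = 5/6
Position 7: relevant, P@7 = 6/7 = 6/7
Sum of P@k = 1 + 1 + 3/4 + 4/5 + 5/6 + 6/7 = 2201/420
AP = 2201/420 / 6 = 2201/2520

2201/2520


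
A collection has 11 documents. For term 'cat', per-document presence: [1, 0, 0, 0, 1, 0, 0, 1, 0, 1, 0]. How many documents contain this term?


Checking each document for 'cat':
Doc 1: present
Doc 2: absent
Doc 3: absent
Doc 4: absent
Doc 5: present
Doc 6: absent
Doc 7: absent
Doc 8: present
Doc 9: absent
Doc 10: present
Doc 11: absent
df = sum of presences = 1 + 0 + 0 + 0 + 1 + 0 + 0 + 1 + 0 + 1 + 0 = 4

4


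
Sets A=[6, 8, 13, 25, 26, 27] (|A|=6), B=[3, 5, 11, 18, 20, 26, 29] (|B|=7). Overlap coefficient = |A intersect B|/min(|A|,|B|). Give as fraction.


A intersect B = [26]
|A intersect B| = 1
min(|A|, |B|) = min(6, 7) = 6
Overlap = 1 / 6 = 1/6

1/6


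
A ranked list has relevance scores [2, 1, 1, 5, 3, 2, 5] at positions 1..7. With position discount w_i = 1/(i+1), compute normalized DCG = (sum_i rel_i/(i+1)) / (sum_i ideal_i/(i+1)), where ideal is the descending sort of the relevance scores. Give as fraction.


Position discount weights w_i = 1/(i+1) for i=1..7:
Weights = [1/2, 1/3, 1/4, 1/5, 1/6, 1/7, 1/8]
Actual relevance: [2, 1, 1, 5, 3, 2, 5]
DCG = 2/2 + 1/3 + 1/4 + 5/5 + 3/6 + 2/7 + 5/8 = 671/168
Ideal relevance (sorted desc): [5, 5, 3, 2, 2, 1, 1]
Ideal DCG = 5/2 + 5/3 + 3/4 + 2/5 + 2/6 + 1/7 + 1/8 = 1657/280
nDCG = DCG / ideal_DCG = 671/168 / 1657/280 = 3355/4971

3355/4971


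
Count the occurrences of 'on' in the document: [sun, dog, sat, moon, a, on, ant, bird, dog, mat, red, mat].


Document has 12 words
Scanning for 'on':
Found at positions: [5]
Count = 1

1


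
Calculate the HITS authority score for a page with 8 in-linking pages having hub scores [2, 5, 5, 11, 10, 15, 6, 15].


Authority = sum of hub scores of in-linkers
In-link 1: hub score = 2
In-link 2: hub score = 5
In-link 3: hub score = 5
In-link 4: hub score = 11
In-link 5: hub score = 10
In-link 6: hub score = 15
In-link 7: hub score = 6
In-link 8: hub score = 15
Authority = 2 + 5 + 5 + 11 + 10 + 15 + 6 + 15 = 69

69


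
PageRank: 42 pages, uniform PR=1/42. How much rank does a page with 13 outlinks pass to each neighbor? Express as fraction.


Initial PR = 1/42 = 1/42
Outlinks = 13
Contribution per link = PR / outlinks
= 1/42 / 13
= 1/546

1/546


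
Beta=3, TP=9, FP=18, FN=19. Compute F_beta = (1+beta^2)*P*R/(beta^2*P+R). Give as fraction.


P = TP/(TP+FP) = 9/27 = 1/3
R = TP/(TP+FN) = 9/28 = 9/28
beta^2 = 3^2 = 9
(1 + beta^2) = 10
Numerator = (1+beta^2)*P*R = 15/14
Denominator = beta^2*P + R = 3 + 9/28 = 93/28
F_beta = 10/31

10/31


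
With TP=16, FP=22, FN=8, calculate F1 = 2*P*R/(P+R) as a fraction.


F1 = 2 * P * R / (P + R)
P = TP/(TP+FP) = 16/38 = 8/19
R = TP/(TP+FN) = 16/24 = 2/3
2 * P * R = 2 * 8/19 * 2/3 = 32/57
P + R = 8/19 + 2/3 = 62/57
F1 = 32/57 / 62/57 = 16/31

16/31


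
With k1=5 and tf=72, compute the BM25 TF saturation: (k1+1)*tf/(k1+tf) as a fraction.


BM25 TF component = (k1+1)*tf / (k1+tf)
k1 = 5, tf = 72
Numerator = (5+1)*72 = 432
Denominator = 5 + 72 = 77
= 432/77 = 432/77

432/77


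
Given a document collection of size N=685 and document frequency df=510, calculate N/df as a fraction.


IDF ratio = N / df
= 685 / 510
= 137/102

137/102


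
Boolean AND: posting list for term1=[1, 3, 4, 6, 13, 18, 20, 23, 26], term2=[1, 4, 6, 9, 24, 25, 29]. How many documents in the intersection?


Boolean AND: find intersection of posting lists
term1 docs: [1, 3, 4, 6, 13, 18, 20, 23, 26]
term2 docs: [1, 4, 6, 9, 24, 25, 29]
Intersection: [1, 4, 6]
|intersection| = 3

3


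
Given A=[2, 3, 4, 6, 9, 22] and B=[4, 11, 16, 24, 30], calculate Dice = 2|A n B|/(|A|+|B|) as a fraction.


A intersect B = [4]
|A intersect B| = 1
|A| = 6, |B| = 5
Dice = 2*1 / (6+5)
= 2 / 11 = 2/11

2/11


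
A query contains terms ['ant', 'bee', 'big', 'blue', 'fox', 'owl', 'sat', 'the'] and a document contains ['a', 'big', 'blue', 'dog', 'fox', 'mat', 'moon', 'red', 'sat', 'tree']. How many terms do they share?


Query terms: ['ant', 'bee', 'big', 'blue', 'fox', 'owl', 'sat', 'the']
Document terms: ['a', 'big', 'blue', 'dog', 'fox', 'mat', 'moon', 'red', 'sat', 'tree']
Common terms: ['big', 'blue', 'fox', 'sat']
Overlap count = 4

4


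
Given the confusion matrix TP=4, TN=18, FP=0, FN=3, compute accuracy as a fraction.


Accuracy = (TP + TN) / (TP + TN + FP + FN)
TP + TN = 4 + 18 = 22
Total = 4 + 18 + 0 + 3 = 25
Accuracy = 22 / 25 = 22/25

22/25


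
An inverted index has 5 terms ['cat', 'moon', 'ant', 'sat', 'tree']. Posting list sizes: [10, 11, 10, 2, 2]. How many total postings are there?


Summing posting list sizes:
'cat': 10 postings
'moon': 11 postings
'ant': 10 postings
'sat': 2 postings
'tree': 2 postings
Total = 10 + 11 + 10 + 2 + 2 = 35

35


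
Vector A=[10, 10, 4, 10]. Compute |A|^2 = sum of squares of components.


|A|^2 = sum of squared components
A[0]^2 = 10^2 = 100
A[1]^2 = 10^2 = 100
A[2]^2 = 4^2 = 16
A[3]^2 = 10^2 = 100
Sum = 100 + 100 + 16 + 100 = 316

316


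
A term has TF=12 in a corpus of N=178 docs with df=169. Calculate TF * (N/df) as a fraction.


TF * (N/df)
= 12 * (178/169)
= 12 * 178/169
= 2136/169

2136/169


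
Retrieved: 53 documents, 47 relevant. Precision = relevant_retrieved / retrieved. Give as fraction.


Precision = relevant_retrieved / total_retrieved
= 47 / 53
= 47 / (47 + 6)
= 47/53

47/53


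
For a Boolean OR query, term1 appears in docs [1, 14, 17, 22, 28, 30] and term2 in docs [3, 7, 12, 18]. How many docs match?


Boolean OR: find union of posting lists
term1 docs: [1, 14, 17, 22, 28, 30]
term2 docs: [3, 7, 12, 18]
Union: [1, 3, 7, 12, 14, 17, 18, 22, 28, 30]
|union| = 10

10


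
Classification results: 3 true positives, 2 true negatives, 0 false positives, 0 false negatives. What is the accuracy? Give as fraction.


Accuracy = (TP + TN) / (TP + TN + FP + FN)
TP + TN = 3 + 2 = 5
Total = 3 + 2 + 0 + 0 = 5
Accuracy = 5 / 5 = 1

1


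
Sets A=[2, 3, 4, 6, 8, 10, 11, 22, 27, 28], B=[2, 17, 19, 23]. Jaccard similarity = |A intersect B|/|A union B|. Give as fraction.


A intersect B = [2]
|A intersect B| = 1
A union B = [2, 3, 4, 6, 8, 10, 11, 17, 19, 22, 23, 27, 28]
|A union B| = 13
Jaccard = 1/13 = 1/13

1/13


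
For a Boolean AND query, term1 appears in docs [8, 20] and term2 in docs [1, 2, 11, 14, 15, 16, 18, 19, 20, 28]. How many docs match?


Boolean AND: find intersection of posting lists
term1 docs: [8, 20]
term2 docs: [1, 2, 11, 14, 15, 16, 18, 19, 20, 28]
Intersection: [20]
|intersection| = 1

1


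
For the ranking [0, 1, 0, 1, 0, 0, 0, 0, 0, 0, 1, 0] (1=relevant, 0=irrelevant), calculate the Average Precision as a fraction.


Computing P@k for each relevant position:
Position 1: not relevant
Position 2: relevant, P@2 = 1/2 = 1/2
Position 3: not relevant
Position 4: relevant, P@4 = 2/4 = 1/2
Position 5: not relevant
Position 6: not relevant
Position 7: not relevant
Position 8: not relevant
Position 9: not relevant
Position 10: not relevant
Position 11: relevant, P@11 = 3/11 = 3/11
Position 12: not relevant
Sum of P@k = 1/2 + 1/2 + 3/11 = 14/11
AP = 14/11 / 3 = 14/33

14/33


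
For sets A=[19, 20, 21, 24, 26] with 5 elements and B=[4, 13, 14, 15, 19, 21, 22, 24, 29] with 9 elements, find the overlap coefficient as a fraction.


A intersect B = [19, 21, 24]
|A intersect B| = 3
min(|A|, |B|) = min(5, 9) = 5
Overlap = 3 / 5 = 3/5

3/5


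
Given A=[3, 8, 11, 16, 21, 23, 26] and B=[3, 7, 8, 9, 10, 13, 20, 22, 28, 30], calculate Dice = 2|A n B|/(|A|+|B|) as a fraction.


A intersect B = [3, 8]
|A intersect B| = 2
|A| = 7, |B| = 10
Dice = 2*2 / (7+10)
= 4 / 17 = 4/17

4/17


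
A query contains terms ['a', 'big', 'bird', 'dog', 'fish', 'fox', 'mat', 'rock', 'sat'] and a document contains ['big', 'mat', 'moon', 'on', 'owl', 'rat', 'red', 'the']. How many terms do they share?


Query terms: ['a', 'big', 'bird', 'dog', 'fish', 'fox', 'mat', 'rock', 'sat']
Document terms: ['big', 'mat', 'moon', 'on', 'owl', 'rat', 'red', 'the']
Common terms: ['big', 'mat']
Overlap count = 2

2
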